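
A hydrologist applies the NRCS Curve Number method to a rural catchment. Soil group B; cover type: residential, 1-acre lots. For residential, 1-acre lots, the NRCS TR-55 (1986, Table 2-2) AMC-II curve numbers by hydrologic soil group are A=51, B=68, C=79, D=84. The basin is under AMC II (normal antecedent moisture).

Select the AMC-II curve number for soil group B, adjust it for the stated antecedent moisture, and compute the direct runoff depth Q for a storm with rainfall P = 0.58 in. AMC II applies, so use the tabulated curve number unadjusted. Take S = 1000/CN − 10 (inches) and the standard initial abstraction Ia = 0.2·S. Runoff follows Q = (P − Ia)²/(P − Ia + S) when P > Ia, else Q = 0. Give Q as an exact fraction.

NRCS table: residential, 1-acre lots, soil group B → CN(II) = 68
AMC II — tabulated CN = 68 applies directly.
S = 1000/68 − 10 = 80/17 in ≈ 4.706 in
Ia = 0.2S: 0.2·4.706 = 0.941 in (exactly 16/17)
P = 0.580 ≤ Ia = 0.941 in: entire storm abstracted, Q = 0.

Q = 0 in ≈ 0.000 in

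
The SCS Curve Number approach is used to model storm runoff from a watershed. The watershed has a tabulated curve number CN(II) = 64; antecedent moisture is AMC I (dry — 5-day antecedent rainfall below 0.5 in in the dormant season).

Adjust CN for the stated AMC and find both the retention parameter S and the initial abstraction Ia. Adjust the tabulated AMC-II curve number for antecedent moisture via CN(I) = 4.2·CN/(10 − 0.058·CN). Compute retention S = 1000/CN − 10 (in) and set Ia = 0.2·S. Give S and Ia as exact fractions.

Dry (AMC I): CN(I) = 4.2·64/(10 − 0.058·64) = (1344/5)/(786/125) = 5600/131 ≈ 42.748
Max retention: S = 1000/(5600/131) − 10 = 375/28 in (≈ 13.393 in)
Ia = 0.2S: 0.2·13.393 = 2.679 in (exactly 75/28)

S = 375/28 in ≈ 13.393 in; Ia = 75/28 in ≈ 2.679 in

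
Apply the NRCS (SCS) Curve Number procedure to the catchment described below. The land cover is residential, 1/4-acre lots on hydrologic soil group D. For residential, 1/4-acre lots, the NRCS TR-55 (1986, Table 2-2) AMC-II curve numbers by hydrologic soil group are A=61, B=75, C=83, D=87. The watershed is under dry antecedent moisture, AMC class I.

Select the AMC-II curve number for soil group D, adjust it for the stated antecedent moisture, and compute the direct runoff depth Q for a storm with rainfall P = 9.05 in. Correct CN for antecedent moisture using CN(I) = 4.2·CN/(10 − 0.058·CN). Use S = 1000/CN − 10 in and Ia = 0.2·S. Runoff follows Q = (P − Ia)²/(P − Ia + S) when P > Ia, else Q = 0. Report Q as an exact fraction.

NRCS table: residential, 1/4-acre lots, soil group D → CN(II) = 87
Adjust CN=87 to AMC I: 4.2·87/(10 − 0.058·87) → (1827/5) ÷ (2477/500) = 182700/2477 ≈ 73.759
Retention S: 1000/CN − 10 with CN=73.759 → S = 6500/1827 ≈ 3.558 in
Ia = 0.2S: 0.2·3.558 = 0.712 in (exactly 1300/1827)
Excess rainfall: 9.050 − 0.712 = 8.338 in; P > Ia so Q > 0
Runoff Q = (P−Ia)²/(P−Ia+S) = (8.338)²/(8.338+3.558) = 92834167969/15883462980 ≈ 5.845 in

Q = 92834167969/15883462980 in ≈ 5.845 in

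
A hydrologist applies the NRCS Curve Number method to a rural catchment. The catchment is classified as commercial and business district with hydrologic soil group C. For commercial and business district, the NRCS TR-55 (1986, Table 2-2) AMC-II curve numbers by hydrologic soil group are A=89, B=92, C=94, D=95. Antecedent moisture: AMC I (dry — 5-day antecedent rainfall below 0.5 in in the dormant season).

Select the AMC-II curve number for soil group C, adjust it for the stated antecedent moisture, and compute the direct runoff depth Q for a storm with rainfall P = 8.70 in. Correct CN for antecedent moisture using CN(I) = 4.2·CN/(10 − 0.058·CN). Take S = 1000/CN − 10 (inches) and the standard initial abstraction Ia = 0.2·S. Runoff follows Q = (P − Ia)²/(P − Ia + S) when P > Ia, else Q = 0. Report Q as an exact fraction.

NRCS table: commercial and business district, soil group C → CN(II) = 94
Dry (AMC I): CN(I) = 4.2·94/(10 − 0.058·94) = (1974/5)/(1137/250) = 32900/379 ≈ 86.807
S = 1000/(32900/379) − 10 = 500/329 in ≈ 1.520 in
Ia = 0.2·(500/329) = 100/329 in ≈ 0.304 in
Since P=8.700 > Ia=0.304: effective rainfall P−Ia = 27623/3290 in
Q = (27623/3290)²/((27623/3290) + 500/329) = (763030129/10824100)/(32623/3290) = 763030129/107329670 in ≈ 7.109 in

Q = 763030129/107329670 in ≈ 7.109 in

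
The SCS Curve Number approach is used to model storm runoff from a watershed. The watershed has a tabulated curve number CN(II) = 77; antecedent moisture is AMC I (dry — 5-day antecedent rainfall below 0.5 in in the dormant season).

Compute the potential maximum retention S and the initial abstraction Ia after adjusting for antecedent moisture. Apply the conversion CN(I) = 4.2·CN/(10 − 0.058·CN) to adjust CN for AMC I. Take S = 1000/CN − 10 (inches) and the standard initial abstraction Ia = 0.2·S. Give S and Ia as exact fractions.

S = 11500/1617 in ≈ 7.112 in; Ia = 2300/1617 in ≈ 1.422 in

Dry (AMC I): CN(I) = 4.2·77/(10 − 0.058·77) = (1617/5)/(2767/500) = 161700/2767 ≈ 58.439
Max retention: S = 1000/(161700/2767) − 10 = 11500/1617 in (≈ 7.112 in)
Ia = 0.2·(11500/1617) = 2300/1617 in ≈ 1.422 in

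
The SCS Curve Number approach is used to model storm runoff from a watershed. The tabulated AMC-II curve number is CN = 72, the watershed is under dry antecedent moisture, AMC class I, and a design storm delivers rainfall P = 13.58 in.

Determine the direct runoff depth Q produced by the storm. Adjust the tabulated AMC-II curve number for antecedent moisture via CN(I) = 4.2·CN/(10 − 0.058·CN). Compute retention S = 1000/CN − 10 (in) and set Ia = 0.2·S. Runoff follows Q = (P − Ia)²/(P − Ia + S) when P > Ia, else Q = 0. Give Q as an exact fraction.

CN(I) from CN(II)=72: (4.2·72)/(10 − 0.058·72) = 675/13 ≈ 51.923
S = 1000/(675/13) − 10 = 250/27 in ≈ 9.259 in
Initial abstraction Ia = S/5 = (250/27)/5 = 50/27 ≈ 1.852 in
P − Ia = 13.580 − 1.852 = 15833/1350 ≈ 11.728 in (> 0, runoff occurs)
Q = (15833/1350)²/((15833/1350) + 250/27) = (250683889/1822500)/(28333/1350) = 250683889/38249550 in ≈ 6.554 in

Q = 250683889/38249550 in ≈ 6.554 in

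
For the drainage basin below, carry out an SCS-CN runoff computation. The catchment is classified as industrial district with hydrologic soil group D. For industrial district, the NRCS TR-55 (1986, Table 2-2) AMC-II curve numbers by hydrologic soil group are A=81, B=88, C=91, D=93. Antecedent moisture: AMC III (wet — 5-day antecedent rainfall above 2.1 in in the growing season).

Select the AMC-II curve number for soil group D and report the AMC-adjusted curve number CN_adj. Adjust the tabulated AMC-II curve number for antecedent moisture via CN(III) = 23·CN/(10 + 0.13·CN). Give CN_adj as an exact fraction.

CN_adj = 213900/2209 ≈ 96.831

NRCS table: industrial district, soil group D → CN(II) = 93
Adjust CN=93 to AMC III: 23·93/(10 + 0.13·93) → 2139 ÷ (2209/100) = 213900/2209 ≈ 96.831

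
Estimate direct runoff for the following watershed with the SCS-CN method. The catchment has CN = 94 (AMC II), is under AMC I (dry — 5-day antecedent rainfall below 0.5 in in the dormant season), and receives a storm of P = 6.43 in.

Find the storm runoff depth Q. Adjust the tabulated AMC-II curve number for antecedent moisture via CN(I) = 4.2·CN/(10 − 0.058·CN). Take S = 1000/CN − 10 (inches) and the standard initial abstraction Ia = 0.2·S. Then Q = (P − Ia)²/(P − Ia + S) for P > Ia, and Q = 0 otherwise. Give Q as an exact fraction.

Q = 40621193209/8275896300 in ≈ 4.908 in

CN(I) from CN(II)=94: (4.2·94)/(10 − 0.058·94) = 32900/379 ≈ 86.807
S = 1000/(32900/379) − 10 = 500/329 in ≈ 1.520 in
Ia = 0.2·(500/329) = 100/329 in ≈ 0.304 in
Since P=6.430 > Ia=0.304: effective rainfall P−Ia = 201547/32900 in
Q: (201547/32900)² ÷ (251547/32900) = 40621193209/8275896300 in (≈ 4.908 in)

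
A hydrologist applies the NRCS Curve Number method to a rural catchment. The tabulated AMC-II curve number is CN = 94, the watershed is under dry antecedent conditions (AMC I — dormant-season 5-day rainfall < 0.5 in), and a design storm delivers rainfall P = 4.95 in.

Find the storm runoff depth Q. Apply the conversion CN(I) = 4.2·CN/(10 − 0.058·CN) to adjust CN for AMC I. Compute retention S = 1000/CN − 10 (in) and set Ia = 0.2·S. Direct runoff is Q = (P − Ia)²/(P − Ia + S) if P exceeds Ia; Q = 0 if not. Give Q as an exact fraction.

Adjust CN=94 to AMC I: 4.2·94/(10 − 0.058·94) → (1974/5) ÷ (1137/250) = 32900/379 ≈ 86.807
S = 1000/(32900/379) − 10 = 500/329 in ≈ 1.520 in
Initial abstraction Ia = S/5 = (500/329)/5 = 100/329 ≈ 0.304 in
P − Ia = 4.950 − 0.304 = 30571/6580 ≈ 4.646 in (> 0, runoff occurs)
Q: (30571/6580)² ÷ (40571/6580) = 934586041/266957180 in (≈ 3.501 in)

Q = 934586041/266957180 in ≈ 3.501 in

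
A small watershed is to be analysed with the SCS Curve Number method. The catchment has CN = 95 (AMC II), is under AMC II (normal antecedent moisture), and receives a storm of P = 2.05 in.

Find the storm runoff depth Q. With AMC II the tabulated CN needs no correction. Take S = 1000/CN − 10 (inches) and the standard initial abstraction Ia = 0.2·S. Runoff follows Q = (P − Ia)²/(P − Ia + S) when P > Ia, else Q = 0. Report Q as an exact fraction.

CN(II) = 95; AMC II needs no correction.
S = 1000/95 − 10 = 10/19 in ≈ 0.526 in
Ia = 0.2S: 0.2·0.526 = 0.105 in (exactly 2/19)
P − Ia = 2.050 − 0.105 = 739/380 ≈ 1.945 in (> 0, runoff occurs)
Runoff Q = (P−Ia)²/(P−Ia+S) = (1.945)²/(1.945+0.526) = 546121/356820 ≈ 1.531 in

Q = 546121/356820 in ≈ 1.531 in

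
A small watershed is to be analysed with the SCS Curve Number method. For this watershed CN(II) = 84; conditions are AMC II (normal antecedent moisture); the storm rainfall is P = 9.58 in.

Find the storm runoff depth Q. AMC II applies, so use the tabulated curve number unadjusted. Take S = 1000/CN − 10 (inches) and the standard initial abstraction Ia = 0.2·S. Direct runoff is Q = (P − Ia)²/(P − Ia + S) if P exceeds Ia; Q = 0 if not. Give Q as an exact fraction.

Q = 93296281/12241950 in ≈ 7.621 in

Average conditions: CN = 84 (no AMC adjustment).
Retention S: 1000/CN − 10 with CN=84.000 → S = 40/21 ≈ 1.905 in
Ia = 0.2·(40/21) = 8/21 in ≈ 0.381 in
Excess rainfall: 9.580 − 0.381 = 9.199 in; P > Ia so Q > 0
Q = (9659/1050)²/((9659/1050) + 40/21) = (93296281/1102500)/(11659/1050) = 93296281/12241950 in ≈ 7.621 in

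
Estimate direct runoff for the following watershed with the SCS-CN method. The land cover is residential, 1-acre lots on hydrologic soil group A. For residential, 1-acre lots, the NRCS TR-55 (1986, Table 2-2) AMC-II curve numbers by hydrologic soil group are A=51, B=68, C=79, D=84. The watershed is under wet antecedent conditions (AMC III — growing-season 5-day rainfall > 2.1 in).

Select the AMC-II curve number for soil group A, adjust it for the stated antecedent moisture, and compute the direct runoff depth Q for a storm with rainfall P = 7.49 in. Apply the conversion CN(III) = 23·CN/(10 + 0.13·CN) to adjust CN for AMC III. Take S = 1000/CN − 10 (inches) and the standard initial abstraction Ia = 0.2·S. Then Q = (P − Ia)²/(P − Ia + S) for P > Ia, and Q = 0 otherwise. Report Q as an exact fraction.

NRCS table: residential, 1-acre lots, soil group A → CN(II) = 51
CN(III) from CN(II)=51: (23·51)/(10 + 0.13·51) = 117300/1663 ≈ 70.535
Max retention: S = 1000/(117300/1663) − 10 = 4900/1173 in (≈ 4.177 in)
Ia = 0.2S: 0.2·4.177 = 0.835 in (exactly 980/1173)
Excess rainfall: 7.490 − 0.835 = 6.655 in; P > Ia so Q > 0
Q: (780577/117300)² ÷ (1270577/117300) = 87042921847/21291240300 in (≈ 4.088 in)

Q = 87042921847/21291240300 in ≈ 4.088 in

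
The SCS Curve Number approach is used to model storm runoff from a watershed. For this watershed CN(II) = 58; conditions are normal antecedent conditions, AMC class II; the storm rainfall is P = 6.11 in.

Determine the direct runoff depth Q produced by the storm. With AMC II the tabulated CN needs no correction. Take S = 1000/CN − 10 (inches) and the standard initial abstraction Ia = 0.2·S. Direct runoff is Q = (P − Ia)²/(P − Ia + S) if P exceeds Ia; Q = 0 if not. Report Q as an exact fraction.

CN(II) = 58; AMC II needs no correction.
Retention S: 1000/CN − 10 with CN=58.000 → S = 210/29 ≈ 7.241 in
Initial abstraction Ia = S/5 = (210/29)/5 = 42/29 ≈ 1.448 in
P − Ia = 6.110 − 1.448 = 13519/2900 ≈ 4.662 in (> 0, runoff occurs)
Q = (13519/2900)²/((13519/2900) + 210/29) = (182763361/8410000)/(34519/2900) = 182763361/100105100 in ≈ 1.826 in

Q = 182763361/100105100 in ≈ 1.826 in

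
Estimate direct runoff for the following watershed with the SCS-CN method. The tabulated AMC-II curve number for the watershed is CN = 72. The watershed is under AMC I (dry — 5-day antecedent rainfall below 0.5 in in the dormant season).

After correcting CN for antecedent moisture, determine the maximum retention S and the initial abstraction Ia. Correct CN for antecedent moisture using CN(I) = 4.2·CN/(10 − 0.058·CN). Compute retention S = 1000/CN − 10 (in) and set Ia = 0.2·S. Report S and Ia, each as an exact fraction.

S = 250/27 in ≈ 9.259 in; Ia = 50/27 in ≈ 1.852 in

Adjust CN=72 to AMC I: 4.2·72/(10 − 0.058·72) → (1512/5) ÷ (728/125) = 675/13 ≈ 51.923
Retention S: 1000/CN − 10 with CN=51.923 → S = 250/27 ≈ 9.259 in
Ia = 0.2S: 0.2·9.259 = 1.852 in (exactly 50/27)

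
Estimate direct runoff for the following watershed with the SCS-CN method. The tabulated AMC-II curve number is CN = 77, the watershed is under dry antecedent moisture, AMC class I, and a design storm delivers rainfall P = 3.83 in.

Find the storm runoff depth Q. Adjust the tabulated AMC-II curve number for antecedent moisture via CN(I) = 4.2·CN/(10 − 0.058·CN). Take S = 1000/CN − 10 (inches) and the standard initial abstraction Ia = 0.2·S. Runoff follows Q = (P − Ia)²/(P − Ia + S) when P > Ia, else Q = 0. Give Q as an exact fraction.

Q = 151563054721/248906588700 in ≈ 0.609 in

CN(I) from CN(II)=77: (4.2·77)/(10 − 0.058·77) = 161700/2767 ≈ 58.439
S = 1000/(161700/2767) − 10 = 11500/1617 in ≈ 7.112 in
Ia = 0.2·(11500/1617) = 2300/1617 in ≈ 1.422 in
Since P=3.830 > Ia=1.422: effective rainfall P−Ia = 389311/161700 in
Q = (389311/161700)²/((389311/161700) + 11500/1617) = (151563054721/26146890000)/(1539311/161700) = 151563054721/248906588700 in ≈ 0.609 in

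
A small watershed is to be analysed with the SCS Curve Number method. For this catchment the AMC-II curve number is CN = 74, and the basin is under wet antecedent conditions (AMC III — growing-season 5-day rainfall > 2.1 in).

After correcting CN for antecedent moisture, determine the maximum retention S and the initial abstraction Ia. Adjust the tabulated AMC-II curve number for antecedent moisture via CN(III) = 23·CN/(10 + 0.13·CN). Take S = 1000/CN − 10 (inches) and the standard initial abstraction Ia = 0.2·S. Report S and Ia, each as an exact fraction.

S = 1300/851 in ≈ 1.528 in; Ia = 260/851 in ≈ 0.306 in

CN(III) from CN(II)=74: (23·74)/(10 + 0.13·74) = 85100/981 ≈ 86.748
Max retention: S = 1000/(85100/981) − 10 = 1300/851 in (≈ 1.528 in)
Initial abstraction Ia = S/5 = (1300/851)/5 = 260/851 ≈ 0.306 in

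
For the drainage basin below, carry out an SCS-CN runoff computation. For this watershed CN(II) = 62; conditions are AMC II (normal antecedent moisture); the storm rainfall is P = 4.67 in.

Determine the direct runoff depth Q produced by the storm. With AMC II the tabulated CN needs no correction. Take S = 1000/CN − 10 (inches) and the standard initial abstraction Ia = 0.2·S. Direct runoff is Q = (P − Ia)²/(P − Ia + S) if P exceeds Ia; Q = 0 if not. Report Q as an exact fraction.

Average conditions: CN = 62 (no AMC adjustment).
S = 1000/62 − 10 = 190/31 in ≈ 6.129 in
Ia = 0.2S: 0.2·6.129 = 1.226 in (exactly 38/31)
P − Ia = 4.670 − 1.226 = 10677/3100 ≈ 3.444 in (> 0, runoff occurs)
Runoff Q = (P−Ia)²/(P−Ia+S) = (3.444)²/(3.444+6.129) = 113998329/91998700 ≈ 1.239 in

Q = 113998329/91998700 in ≈ 1.239 in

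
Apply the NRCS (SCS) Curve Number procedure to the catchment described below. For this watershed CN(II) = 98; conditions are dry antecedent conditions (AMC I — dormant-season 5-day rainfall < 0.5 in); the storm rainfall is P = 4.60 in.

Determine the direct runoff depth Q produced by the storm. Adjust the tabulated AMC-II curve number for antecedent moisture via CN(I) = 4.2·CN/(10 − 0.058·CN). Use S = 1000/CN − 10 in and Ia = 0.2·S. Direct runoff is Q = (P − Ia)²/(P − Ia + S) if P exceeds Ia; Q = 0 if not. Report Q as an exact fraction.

Q = 536709889/132056715 in ≈ 4.064 in

Adjust CN=98 to AMC I: 4.2·98/(10 − 0.058·98) → (2058/5) ÷ (1079/250) = 102900/1079 ≈ 95.366
S = 1000/(102900/1079) − 10 = 500/1029 in ≈ 0.486 in
Ia = 0.2·(500/1029) = 100/1029 in ≈ 0.097 in
P − Ia = 4.600 − 0.097 = 23167/5145 ≈ 4.503 in (> 0, runoff occurs)
Runoff Q = (P−Ia)²/(P−Ia+S) = (4.503)²/(4.503+0.486) = 536709889/132056715 ≈ 4.064 in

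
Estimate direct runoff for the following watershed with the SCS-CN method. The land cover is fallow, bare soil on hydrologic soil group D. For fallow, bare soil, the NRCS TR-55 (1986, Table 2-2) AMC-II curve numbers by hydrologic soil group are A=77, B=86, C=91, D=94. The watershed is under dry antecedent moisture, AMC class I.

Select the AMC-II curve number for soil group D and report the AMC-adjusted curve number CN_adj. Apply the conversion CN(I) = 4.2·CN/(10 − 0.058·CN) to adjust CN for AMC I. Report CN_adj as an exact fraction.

NRCS table: fallow, bare soil, soil group D → CN(II) = 94
Dry (AMC I): CN(I) = 4.2·94/(10 − 0.058·94) = (1974/5)/(1137/250) = 32900/379 ≈ 86.807

CN_adj = 32900/379 ≈ 86.807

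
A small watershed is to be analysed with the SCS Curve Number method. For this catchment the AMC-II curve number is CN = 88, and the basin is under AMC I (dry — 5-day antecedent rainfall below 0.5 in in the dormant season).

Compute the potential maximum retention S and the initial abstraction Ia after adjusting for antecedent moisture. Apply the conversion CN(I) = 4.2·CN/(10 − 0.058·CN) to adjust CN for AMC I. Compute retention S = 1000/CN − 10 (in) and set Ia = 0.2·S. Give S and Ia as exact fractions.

Adjust CN=88 to AMC I: 4.2·88/(10 − 0.058·88) → (1848/5) ÷ (612/125) = 3850/51 ≈ 75.490
Retention S: 1000/CN − 10 with CN=75.490 → S = 250/77 ≈ 3.247 in
Ia = 0.2·(250/77) = 50/77 in ≈ 0.649 in

S = 250/77 in ≈ 3.247 in; Ia = 50/77 in ≈ 0.649 in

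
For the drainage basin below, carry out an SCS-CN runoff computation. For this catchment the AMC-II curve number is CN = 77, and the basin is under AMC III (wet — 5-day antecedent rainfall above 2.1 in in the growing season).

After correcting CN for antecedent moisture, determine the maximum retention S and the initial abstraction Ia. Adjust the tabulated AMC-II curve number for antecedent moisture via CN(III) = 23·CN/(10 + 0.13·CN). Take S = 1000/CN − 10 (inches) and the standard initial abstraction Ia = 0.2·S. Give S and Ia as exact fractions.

CN(III) from CN(II)=77: (23·77)/(10 + 0.13·77) = 7700/87 ≈ 88.506
Max retention: S = 1000/(7700/87) − 10 = 100/77 in (≈ 1.299 in)
Ia = 0.2S: 0.2·1.299 = 0.260 in (exactly 20/77)

S = 100/77 in ≈ 1.299 in; Ia = 20/77 in ≈ 0.260 in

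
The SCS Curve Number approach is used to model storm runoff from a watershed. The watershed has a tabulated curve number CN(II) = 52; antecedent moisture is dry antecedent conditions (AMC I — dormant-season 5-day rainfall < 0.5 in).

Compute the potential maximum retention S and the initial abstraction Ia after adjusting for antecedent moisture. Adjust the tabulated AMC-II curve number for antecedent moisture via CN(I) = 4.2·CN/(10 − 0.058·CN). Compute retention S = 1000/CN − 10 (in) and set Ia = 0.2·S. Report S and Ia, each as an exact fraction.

S = 2000/91 in ≈ 21.978 in; Ia = 400/91 in ≈ 4.396 in

Dry (AMC I): CN(I) = 4.2·52/(10 − 0.058·52) = (1092/5)/(873/125) = 9100/291 ≈ 31.271
Retention S: 1000/CN − 10 with CN=31.271 → S = 2000/91 ≈ 21.978 in
Initial abstraction Ia = S/5 = (2000/91)/5 = 400/91 ≈ 4.396 in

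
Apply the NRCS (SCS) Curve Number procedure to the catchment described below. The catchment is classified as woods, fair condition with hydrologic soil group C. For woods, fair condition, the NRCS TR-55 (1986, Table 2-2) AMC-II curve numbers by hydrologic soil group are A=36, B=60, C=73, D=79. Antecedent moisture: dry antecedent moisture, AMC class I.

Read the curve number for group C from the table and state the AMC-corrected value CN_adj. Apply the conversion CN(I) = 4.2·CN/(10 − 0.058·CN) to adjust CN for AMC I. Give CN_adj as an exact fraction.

NRCS table: woods, fair condition, soil group C → CN(II) = 73
Dry (AMC I): CN(I) = 4.2·73/(10 − 0.058·73) = (1533/5)/(2883/500) = 51100/961 ≈ 53.174

CN_adj = 51100/961 ≈ 53.174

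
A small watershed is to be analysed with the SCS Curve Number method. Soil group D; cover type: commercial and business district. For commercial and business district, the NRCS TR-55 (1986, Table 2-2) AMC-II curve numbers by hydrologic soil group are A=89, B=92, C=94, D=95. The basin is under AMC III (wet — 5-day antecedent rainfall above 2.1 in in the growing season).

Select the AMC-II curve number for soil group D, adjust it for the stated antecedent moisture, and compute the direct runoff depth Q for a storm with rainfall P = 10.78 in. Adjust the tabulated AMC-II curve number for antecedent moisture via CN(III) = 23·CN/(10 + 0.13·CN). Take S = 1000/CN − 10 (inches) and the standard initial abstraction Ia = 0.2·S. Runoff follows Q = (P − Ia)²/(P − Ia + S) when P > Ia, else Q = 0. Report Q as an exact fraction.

Q = 55010418849/5234014550 in ≈ 10.510 in

NRCS table: commercial and business district, soil group D → CN(II) = 95
Wet (AMC III): CN(III) = 23·95/(10 + 0.13·95) = 2185/(447/20) = 43700/447 ≈ 97.763
Max retention: S = 1000/(43700/447) − 10 = 100/437 in (≈ 0.229 in)
Ia = 0.2S: 0.2·0.229 = 0.046 in (exactly 20/437)
P − Ia = 10.780 − 0.046 = 234543/21850 ≈ 10.734 in (> 0, runoff occurs)
Runoff Q = (P−Ia)²/(P−Ia+S) = (10.734)²/(10.734+0.229) = 55010418849/5234014550 ≈ 10.510 in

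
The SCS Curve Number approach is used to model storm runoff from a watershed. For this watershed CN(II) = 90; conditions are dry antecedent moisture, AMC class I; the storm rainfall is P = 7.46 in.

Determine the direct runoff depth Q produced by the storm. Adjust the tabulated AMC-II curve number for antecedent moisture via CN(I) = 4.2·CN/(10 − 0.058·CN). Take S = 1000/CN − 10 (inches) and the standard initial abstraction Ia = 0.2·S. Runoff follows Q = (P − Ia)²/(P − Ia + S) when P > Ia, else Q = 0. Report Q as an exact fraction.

Q = 4289857009/855196650 in ≈ 5.016 in

Adjust CN=90 to AMC I: 4.2·90/(10 − 0.058·90) → 378 ÷ (239/50) = 18900/239 ≈ 79.079
S = 1000/(18900/239) − 10 = 500/189 in ≈ 2.646 in
Ia = 0.2S: 0.2·2.646 = 0.529 in (exactly 100/189)
Excess rainfall: 7.460 − 0.529 = 6.931 in; P > Ia so Q > 0
Runoff Q = (P−Ia)²/(P−Ia+S) = (6.931)²/(6.931+2.646) = 4289857009/855196650 ≈ 5.016 in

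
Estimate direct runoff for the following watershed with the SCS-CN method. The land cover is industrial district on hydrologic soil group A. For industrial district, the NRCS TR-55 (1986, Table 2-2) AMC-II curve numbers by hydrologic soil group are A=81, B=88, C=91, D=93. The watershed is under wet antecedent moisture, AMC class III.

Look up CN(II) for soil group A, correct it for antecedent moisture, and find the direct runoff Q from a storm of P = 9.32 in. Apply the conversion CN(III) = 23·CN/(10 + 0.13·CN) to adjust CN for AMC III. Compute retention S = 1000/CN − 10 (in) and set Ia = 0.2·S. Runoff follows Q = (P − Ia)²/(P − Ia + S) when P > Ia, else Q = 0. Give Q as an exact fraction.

NRCS table: industrial district, soil group A → CN(II) = 81
Wet (AMC III): CN(III) = 23·81/(10 + 0.13·81) = 1863/(2053/100) = 186300/2053 ≈ 90.745
Retention S: 1000/CN − 10 with CN=90.745 → S = 1900/1863 ≈ 1.020 in
Ia = 0.2·(1900/1863) = 380/1863 in ≈ 0.204 in
Excess rainfall: 9.320 − 0.204 = 9.116 in; P > Ia so Q > 0
Runoff Q = (P−Ia)²/(P−Ia+S) = (9.116)²/(9.116+1.020) = 180267327241/21987079425 ≈ 8.199 in

Q = 180267327241/21987079425 in ≈ 8.199 in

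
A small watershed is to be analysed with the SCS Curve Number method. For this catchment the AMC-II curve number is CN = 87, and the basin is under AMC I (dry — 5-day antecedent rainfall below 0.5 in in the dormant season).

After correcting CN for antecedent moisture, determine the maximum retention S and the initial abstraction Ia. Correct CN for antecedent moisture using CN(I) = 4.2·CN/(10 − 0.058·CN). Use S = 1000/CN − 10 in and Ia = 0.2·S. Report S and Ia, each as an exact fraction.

Adjust CN=87 to AMC I: 4.2·87/(10 − 0.058·87) → (1827/5) ÷ (2477/500) = 182700/2477 ≈ 73.759
Max retention: S = 1000/(182700/2477) − 10 = 6500/1827 in (≈ 3.558 in)
Initial abstraction Ia = S/5 = (6500/1827)/5 = 1300/1827 ≈ 0.712 in

S = 6500/1827 in ≈ 3.558 in; Ia = 1300/1827 in ≈ 0.712 in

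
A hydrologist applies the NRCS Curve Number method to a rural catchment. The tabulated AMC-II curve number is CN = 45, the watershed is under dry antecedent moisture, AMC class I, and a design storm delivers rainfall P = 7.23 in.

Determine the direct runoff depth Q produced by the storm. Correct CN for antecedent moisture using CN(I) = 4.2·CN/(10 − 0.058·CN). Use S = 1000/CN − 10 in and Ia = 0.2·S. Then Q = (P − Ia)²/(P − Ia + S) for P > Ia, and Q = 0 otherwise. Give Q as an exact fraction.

Dry (AMC I): CN(I) = 4.2·45/(10 − 0.058·45) = 189/(739/100) = 18900/739 ≈ 25.575
Retention S: 1000/CN − 10 with CN=25.575 → S = 5500/189 ≈ 29.101 in
Ia = 0.2·(5500/189) = 1100/189 in ≈ 5.820 in
Since P=7.230 > Ia=5.820: effective rainfall P−Ia = 26647/18900 in
Q = (26647/18900)²/((26647/18900) + 5500/189) = (710062609/357210000)/(576647/18900) = 710062609/10898628300 in ≈ 0.065 in

Q = 710062609/10898628300 in ≈ 0.065 in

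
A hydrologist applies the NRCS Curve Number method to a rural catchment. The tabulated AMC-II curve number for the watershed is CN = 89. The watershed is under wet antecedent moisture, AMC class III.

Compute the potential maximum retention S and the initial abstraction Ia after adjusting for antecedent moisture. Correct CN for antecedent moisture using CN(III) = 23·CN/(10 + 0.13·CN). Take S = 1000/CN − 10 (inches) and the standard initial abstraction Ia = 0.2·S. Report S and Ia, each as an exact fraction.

CN(III) from CN(II)=89: (23·89)/(10 + 0.13·89) = 204700/2157 ≈ 94.900
Retention S: 1000/CN − 10 with CN=94.900 → S = 1100/2047 ≈ 0.537 in
Ia = 0.2S: 0.2·0.537 = 0.107 in (exactly 220/2047)

S = 1100/2047 in ≈ 0.537 in; Ia = 220/2047 in ≈ 0.107 in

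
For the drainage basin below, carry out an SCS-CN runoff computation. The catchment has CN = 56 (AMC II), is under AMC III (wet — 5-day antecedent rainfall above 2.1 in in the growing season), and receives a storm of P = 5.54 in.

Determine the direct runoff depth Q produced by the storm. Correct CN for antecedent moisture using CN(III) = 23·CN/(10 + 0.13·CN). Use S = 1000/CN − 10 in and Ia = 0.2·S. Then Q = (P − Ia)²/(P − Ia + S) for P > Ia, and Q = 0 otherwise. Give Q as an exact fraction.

Q = 1528575409/536105850 in ≈ 2.851 in

Adjust CN=56 to AMC III: 23·56/(10 + 0.13·56) → 1288 ÷ (432/25) = 4025/54 ≈ 74.537
S = 1000/(4025/54) − 10 = 550/161 in ≈ 3.416 in
Ia = 0.2S: 0.2·3.416 = 0.683 in (exactly 110/161)
P − Ia = 5.540 − 0.683 = 39097/8050 ≈ 4.857 in (> 0, runoff occurs)
Runoff Q = (P−Ia)²/(P−Ia+S) = (4.857)²/(4.857+3.416) = 1528575409/536105850 ≈ 2.851 in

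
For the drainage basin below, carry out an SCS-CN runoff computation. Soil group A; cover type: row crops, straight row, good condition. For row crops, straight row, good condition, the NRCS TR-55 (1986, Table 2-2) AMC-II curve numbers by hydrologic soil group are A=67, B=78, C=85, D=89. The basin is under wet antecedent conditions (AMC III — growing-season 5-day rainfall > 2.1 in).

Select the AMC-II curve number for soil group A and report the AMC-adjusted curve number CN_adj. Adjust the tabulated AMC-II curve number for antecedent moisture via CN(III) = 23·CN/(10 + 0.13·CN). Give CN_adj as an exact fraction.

NRCS table: row crops, straight row, good condition, soil group A → CN(II) = 67
CN(III) from CN(II)=67: (23·67)/(10 + 0.13·67) = 154100/1871 ≈ 82.362

CN_adj = 154100/1871 ≈ 82.362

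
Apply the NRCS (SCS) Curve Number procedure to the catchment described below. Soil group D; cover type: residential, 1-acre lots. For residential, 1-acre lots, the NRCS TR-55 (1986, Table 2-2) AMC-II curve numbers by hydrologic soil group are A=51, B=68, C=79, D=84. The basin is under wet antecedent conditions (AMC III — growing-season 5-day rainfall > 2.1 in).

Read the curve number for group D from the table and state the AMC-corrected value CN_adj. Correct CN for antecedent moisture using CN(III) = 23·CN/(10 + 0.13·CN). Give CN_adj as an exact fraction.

NRCS table: residential, 1-acre lots, soil group D → CN(II) = 84
Adjust CN=84 to AMC III: 23·84/(10 + 0.13·84) → 1932 ÷ (523/25) = 48300/523 ≈ 92.352

CN_adj = 48300/523 ≈ 92.352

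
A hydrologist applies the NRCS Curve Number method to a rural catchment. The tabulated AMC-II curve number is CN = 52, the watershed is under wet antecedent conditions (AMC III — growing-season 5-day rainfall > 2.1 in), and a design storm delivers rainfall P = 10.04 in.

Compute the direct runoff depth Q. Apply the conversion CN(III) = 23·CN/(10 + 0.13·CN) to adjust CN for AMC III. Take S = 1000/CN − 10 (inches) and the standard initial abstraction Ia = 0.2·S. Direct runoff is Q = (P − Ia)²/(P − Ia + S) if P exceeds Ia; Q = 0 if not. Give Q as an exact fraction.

CN(III) from CN(II)=52: (23·52)/(10 + 0.13·52) = 29900/419 ≈ 71.360
Retention S: 1000/CN − 10 with CN=71.360 → S = 1200/299 ≈ 4.013 in
Initial abstraction Ia = S/5 = (1200/299)/5 = 240/299 ≈ 0.803 in
P − Ia = 10.040 − 0.803 = 69049/7475 ≈ 9.237 in (> 0, runoff occurs)
Q = (69049/7475)²/((69049/7475) + 1200/299) = (4767764401/55875625)/(99049/7475) = 4767764401/740391275 in ≈ 6.440 in

Q = 4767764401/740391275 in ≈ 6.440 in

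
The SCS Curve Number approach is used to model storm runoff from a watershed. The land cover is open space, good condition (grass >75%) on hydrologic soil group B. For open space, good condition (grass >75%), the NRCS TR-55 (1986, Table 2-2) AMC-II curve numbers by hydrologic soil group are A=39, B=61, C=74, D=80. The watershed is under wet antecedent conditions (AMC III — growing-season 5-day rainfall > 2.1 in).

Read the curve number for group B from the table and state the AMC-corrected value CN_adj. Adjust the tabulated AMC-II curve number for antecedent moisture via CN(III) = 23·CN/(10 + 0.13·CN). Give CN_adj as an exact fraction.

CN_adj = 140300/1793 ≈ 78.249

NRCS table: open space, good condition (grass >75%), soil group B → CN(II) = 61
Wet (AMC III): CN(III) = 23·61/(10 + 0.13·61) = 1403/(1793/100) = 140300/1793 ≈ 78.249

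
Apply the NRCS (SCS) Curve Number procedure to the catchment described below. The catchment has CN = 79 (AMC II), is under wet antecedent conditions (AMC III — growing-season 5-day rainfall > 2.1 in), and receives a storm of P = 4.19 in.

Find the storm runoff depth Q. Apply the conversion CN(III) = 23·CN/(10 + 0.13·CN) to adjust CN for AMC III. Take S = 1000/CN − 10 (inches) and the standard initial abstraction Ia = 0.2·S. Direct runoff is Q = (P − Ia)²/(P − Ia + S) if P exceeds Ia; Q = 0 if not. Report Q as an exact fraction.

Wet (AMC III): CN(III) = 23·79/(10 + 0.13·79) = 1817/(2027/100) = 181700/2027 ≈ 89.640
Retention S: 1000/CN − 10 with CN=89.640 → S = 2100/1817 ≈ 1.156 in
Ia = 0.2S: 0.2·1.156 = 0.231 in (exactly 420/1817)
Excess rainfall: 4.190 − 0.231 = 3.959 in; P > Ia so Q > 0
Q = (719323/181700)²/((719323/181700) + 2100/1817) = (517425578329/33014890000)/(929323/181700) = 517425578329/168857989100 in ≈ 3.064 in

Q = 517425578329/168857989100 in ≈ 3.064 in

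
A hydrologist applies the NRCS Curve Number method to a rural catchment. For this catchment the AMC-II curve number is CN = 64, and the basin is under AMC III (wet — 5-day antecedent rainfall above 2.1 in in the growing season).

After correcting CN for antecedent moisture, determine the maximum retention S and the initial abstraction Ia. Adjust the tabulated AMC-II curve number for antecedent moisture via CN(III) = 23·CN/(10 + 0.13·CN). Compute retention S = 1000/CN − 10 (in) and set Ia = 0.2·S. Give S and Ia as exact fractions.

Wet (AMC III): CN(III) = 23·64/(10 + 0.13·64) = 1472/(458/25) = 18400/229 ≈ 80.349
Max retention: S = 1000/(18400/229) − 10 = 225/92 in (≈ 2.446 in)
Ia = 0.2S: 0.2·2.446 = 0.489 in (exactly 45/92)

S = 225/92 in ≈ 2.446 in; Ia = 45/92 in ≈ 0.489 in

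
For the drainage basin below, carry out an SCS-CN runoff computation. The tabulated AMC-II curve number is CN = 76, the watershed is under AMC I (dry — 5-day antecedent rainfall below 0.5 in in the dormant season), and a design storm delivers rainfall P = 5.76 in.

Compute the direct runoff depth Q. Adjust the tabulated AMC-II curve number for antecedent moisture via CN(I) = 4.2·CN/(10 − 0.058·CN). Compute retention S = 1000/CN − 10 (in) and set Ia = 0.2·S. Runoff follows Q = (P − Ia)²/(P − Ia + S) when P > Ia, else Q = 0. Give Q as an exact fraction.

Adjust CN=76 to AMC I: 4.2·76/(10 − 0.058·76) → (1596/5) ÷ (699/125) = 13300/233 ≈ 57.082
Max retention: S = 1000/(13300/233) − 10 = 1000/133 in (≈ 7.519 in)
Ia = 0.2·(1000/133) = 200/133 in ≈ 1.504 in
P − Ia = 5.760 − 1.504 = 14152/3325 ≈ 4.256 in (> 0, runoff occurs)
Q: (14152/3325)² ÷ (39152/3325) = 12517444/8136275 in (≈ 1.538 in)

Q = 12517444/8136275 in ≈ 1.538 in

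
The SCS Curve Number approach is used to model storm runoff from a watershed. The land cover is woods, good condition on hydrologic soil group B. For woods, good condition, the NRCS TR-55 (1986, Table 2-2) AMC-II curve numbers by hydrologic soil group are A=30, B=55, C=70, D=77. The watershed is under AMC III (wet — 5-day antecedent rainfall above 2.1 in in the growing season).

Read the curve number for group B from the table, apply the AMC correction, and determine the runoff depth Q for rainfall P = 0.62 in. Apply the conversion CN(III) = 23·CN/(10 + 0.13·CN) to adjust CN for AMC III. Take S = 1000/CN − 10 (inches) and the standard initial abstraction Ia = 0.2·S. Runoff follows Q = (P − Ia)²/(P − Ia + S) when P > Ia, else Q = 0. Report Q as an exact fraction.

NRCS table: woods, good condition, soil group B → CN(II) = 55
CN(III) from CN(II)=55: (23·55)/(10 + 0.13·55) = 25300/343 ≈ 73.761
S = 1000/(25300/343) − 10 = 900/253 in ≈ 3.557 in
Ia = 0.2·(900/253) = 180/253 in ≈ 0.711 in
P = 0.620 ≤ Ia = 0.711 in: entire storm abstracted, Q = 0.

Q = 0 in ≈ 0.000 in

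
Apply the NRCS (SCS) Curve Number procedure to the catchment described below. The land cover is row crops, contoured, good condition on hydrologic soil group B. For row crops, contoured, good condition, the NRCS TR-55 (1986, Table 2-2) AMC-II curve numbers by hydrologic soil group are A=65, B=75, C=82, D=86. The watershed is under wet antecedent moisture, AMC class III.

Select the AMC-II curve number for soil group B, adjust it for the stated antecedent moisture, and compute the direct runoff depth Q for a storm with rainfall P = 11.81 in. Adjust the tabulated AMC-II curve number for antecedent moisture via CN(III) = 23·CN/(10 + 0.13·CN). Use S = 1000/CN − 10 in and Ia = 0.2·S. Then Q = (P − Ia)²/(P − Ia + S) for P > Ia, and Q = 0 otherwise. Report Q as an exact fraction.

Q = 6318501121/617474100 in ≈ 10.233 in

NRCS table: row crops, contoured, good condition, soil group B → CN(II) = 75
Wet (AMC III): CN(III) = 23·75/(10 + 0.13·75) = 1725/(79/4) = 6900/79 ≈ 87.342
Max retention: S = 1000/(6900/79) − 10 = 100/69 in (≈ 1.449 in)
Initial abstraction Ia = S/5 = (100/69)/5 = 20/69 ≈ 0.290 in
Excess rainfall: 11.810 − 0.290 = 11.520 in; P > Ia so Q > 0
Runoff Q = (P−Ia)²/(P−Ia+S) = (11.520)²/(11.520+1.449) = 6318501121/617474100 ≈ 10.233 in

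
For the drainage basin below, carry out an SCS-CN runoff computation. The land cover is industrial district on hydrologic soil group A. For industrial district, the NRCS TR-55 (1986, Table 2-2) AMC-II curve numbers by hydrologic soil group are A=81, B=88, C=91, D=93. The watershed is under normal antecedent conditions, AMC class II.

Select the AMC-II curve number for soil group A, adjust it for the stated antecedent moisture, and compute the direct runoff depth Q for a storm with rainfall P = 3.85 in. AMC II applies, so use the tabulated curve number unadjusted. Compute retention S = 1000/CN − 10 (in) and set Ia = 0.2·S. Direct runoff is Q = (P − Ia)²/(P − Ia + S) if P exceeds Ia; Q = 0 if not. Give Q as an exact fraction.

Q = 29997529/15028740 in ≈ 1.996 in

NRCS table: industrial district, soil group A → CN(II) = 81
AMC II — tabulated CN = 81 applies directly.
S = 1000/81 − 10 = 190/81 in ≈ 2.346 in
Initial abstraction Ia = S/5 = (190/81)/5 = 38/81 ≈ 0.469 in
Excess rainfall: 3.850 − 0.469 = 3.381 in; P > Ia so Q > 0
Q = (5477/1620)²/((5477/1620) + 190/81) = (29997529/2624400)/(9277/1620) = 29997529/15028740 in ≈ 1.996 in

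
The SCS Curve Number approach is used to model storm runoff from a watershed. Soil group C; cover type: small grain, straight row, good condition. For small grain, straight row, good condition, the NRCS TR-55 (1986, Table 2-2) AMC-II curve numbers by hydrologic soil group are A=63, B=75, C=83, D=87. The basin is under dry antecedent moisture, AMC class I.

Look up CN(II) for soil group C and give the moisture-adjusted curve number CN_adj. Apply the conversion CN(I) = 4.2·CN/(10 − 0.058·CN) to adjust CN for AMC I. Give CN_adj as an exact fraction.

NRCS table: small grain, straight row, good condition, soil group C → CN(II) = 83
Adjust CN=83 to AMC I: 4.2·83/(10 − 0.058·83) → (1743/5) ÷ (2593/500) = 174300/2593 ≈ 67.219

CN_adj = 174300/2593 ≈ 67.219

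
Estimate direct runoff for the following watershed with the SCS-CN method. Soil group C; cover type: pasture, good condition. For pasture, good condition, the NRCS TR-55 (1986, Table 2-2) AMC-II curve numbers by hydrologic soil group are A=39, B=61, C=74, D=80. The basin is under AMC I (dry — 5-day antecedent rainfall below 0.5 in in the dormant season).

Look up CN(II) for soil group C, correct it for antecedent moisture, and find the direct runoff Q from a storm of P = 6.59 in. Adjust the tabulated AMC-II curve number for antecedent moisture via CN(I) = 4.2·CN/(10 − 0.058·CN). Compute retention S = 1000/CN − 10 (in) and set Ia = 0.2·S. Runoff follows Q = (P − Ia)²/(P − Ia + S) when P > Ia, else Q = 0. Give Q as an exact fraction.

Q = 145956853849/80189741100 in ≈ 1.820 in

NRCS table: pasture, good condition, soil group C → CN(II) = 74
Adjust CN=74 to AMC I: 4.2·74/(10 − 0.058·74) → (1554/5) ÷ (1427/250) = 77700/1427 ≈ 54.450
Retention S: 1000/CN − 10 with CN=54.450 → S = 6500/777 ≈ 8.366 in
Ia = 0.2S: 0.2·8.366 = 1.673 in (exactly 1300/777)
Excess rainfall: 6.590 − 1.673 = 4.917 in; P > Ia so Q > 0
Q: (382043/77700)² ÷ (1032043/77700) = 145956853849/80189741100 in (≈ 1.820 in)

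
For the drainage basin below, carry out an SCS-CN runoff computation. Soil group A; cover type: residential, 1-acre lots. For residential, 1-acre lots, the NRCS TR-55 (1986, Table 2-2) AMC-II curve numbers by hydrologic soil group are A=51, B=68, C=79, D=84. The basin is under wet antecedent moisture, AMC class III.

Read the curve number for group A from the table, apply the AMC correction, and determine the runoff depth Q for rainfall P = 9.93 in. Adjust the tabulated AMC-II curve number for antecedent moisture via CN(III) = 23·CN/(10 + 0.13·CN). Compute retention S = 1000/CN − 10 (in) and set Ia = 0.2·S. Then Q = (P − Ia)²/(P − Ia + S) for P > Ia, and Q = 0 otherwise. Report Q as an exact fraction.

Q = 1138038770521/182611349700 in ≈ 6.232 in

NRCS table: residential, 1-acre lots, soil group A → CN(II) = 51
Wet (AMC III): CN(III) = 23·51/(10 + 0.13·51) = 1173/(1663/100) = 117300/1663 ≈ 70.535
S = 1000/(117300/1663) − 10 = 4900/1173 in ≈ 4.177 in
Ia = 0.2S: 0.2·4.177 = 0.835 in (exactly 980/1173)
Since P=9.930 > Ia=0.835: effective rainfall P−Ia = 1066789/117300 in
Q = (1066789/117300)²/((1066789/117300) + 4900/1173) = (1138038770521/13759290000)/(1556789/117300) = 1138038770521/182611349700 in ≈ 6.232 in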